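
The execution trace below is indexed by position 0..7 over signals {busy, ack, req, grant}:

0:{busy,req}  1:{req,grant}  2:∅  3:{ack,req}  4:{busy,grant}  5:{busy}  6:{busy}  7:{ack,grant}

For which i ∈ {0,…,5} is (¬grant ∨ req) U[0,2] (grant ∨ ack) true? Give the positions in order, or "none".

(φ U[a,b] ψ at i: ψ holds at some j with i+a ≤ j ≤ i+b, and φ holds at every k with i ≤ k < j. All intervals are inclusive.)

0, 1, 2, 3, 4, 5

Evaluate at each i in [0,5]:
  i=0: ✓ (rhs at j=1; lhs holds on [0,0])
  i=1: ✓ (rhs at j=1)
  i=2: ✓ (rhs at j=3; lhs holds on [2,2])
  i=3: ✓ (rhs at j=3)
  i=4: ✓ (rhs at j=4)
  i=5: ✓ (rhs at j=7; lhs holds on [5,6])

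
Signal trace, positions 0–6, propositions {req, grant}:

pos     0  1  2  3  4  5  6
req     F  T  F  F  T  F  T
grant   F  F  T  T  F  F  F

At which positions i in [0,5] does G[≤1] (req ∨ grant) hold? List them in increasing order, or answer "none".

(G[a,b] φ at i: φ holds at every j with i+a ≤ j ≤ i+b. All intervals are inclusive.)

Evaluate at each i in [0,5]:
  i=0: ✗ (fails at j=0)
  i=1: ✓ (all of [1,2])
  i=2: ✓ (all of [2,3])
  i=3: ✓ (all of [3,4])
  i=4: ✗ (fails at j=5)
  i=5: ✗ (fails at j=5)

1, 2, 3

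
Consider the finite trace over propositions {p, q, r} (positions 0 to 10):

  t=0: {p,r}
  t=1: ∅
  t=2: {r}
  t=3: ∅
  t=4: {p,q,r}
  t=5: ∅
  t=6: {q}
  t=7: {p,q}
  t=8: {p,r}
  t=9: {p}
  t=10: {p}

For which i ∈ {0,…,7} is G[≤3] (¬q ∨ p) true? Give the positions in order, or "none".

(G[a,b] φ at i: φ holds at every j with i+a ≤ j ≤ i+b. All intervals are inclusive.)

Evaluate at each i in [0,7]:
  i=0: ✓ (all of [0,3])
  i=1: ✓ (all of [1,4])
  i=2: ✓ (all of [2,5])
  i=3: ✗ (fails at j=6)
  i=4: ✗ (fails at j=6)
  i=5: ✗ (fails at j=6)
  i=6: ✗ (fails at j=6)
  i=7: ✓ (all of [7,10])

0, 1, 2, 7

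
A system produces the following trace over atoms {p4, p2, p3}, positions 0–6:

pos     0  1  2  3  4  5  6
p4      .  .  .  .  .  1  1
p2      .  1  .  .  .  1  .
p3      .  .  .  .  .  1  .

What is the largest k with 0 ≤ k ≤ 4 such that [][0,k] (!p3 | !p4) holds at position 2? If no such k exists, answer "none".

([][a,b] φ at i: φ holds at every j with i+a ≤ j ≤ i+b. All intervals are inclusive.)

2

(!p3 | !p4) must hold from j=2 onward; find where it first fails.
  j=2: holds
  j=3: holds
  j=4: holds
  j=5: fails
Holds on [2,4], so largest k = 2.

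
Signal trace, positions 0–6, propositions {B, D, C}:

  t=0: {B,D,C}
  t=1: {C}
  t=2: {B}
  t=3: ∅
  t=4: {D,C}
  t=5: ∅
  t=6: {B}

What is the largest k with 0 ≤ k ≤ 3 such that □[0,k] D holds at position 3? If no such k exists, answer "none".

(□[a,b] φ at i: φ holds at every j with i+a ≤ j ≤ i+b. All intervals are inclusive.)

none

D must hold from j=3 onward; find where it first fails.
  j=3: fails → no k works.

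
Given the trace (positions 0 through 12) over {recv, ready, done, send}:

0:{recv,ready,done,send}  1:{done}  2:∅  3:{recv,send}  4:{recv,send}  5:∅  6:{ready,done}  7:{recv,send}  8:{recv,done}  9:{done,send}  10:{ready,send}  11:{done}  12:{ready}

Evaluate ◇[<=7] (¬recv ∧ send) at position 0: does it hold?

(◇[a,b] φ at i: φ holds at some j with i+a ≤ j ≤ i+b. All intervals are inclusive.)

Check (¬recv ∧ send) at each j in [0,7]:
  j=0: false
  j=1: false
  j=2: false
  j=3: false
  j=4: false
  j=5: false
  j=6: false
  j=7: false
No position in the window satisfies it → formula fails.

Does not hold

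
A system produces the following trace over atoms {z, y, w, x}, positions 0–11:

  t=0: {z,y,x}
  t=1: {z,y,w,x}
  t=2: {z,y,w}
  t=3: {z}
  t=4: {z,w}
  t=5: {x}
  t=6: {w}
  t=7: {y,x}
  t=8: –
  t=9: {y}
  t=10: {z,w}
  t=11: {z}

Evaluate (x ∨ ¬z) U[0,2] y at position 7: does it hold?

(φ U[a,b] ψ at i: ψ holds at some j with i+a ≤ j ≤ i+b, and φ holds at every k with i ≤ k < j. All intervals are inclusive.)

Yes

Need some j in [7,9] with y, and (x ∨ ¬z) at every k in [7,j-1].
  j=7: y holds; no prefix to check → satisfied.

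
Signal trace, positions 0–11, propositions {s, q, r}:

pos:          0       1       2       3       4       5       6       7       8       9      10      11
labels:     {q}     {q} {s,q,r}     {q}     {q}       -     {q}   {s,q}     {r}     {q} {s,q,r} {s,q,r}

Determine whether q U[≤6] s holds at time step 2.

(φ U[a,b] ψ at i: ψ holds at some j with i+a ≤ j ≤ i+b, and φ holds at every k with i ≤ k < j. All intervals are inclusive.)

Need some j in [2,8] with s, and q at every k in [2,j-1].
  j=2: s holds; no prefix to check → satisfied.

True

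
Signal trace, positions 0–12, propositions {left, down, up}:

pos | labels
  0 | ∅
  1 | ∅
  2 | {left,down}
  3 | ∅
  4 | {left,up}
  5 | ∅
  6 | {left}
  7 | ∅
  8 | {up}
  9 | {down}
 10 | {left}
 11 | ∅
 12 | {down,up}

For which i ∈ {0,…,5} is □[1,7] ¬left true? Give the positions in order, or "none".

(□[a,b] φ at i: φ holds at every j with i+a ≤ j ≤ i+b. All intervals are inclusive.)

Evaluate at each i in [0,5]:
  i=0: ✗ (fails at j=2)
  i=1: ✗ (fails at j=2)
  i=2: ✗ (fails at j=4)
  i=3: ✗ (fails at j=4)
  i=4: ✗ (fails at j=6)
  i=5: ✗ (fails at j=6)

none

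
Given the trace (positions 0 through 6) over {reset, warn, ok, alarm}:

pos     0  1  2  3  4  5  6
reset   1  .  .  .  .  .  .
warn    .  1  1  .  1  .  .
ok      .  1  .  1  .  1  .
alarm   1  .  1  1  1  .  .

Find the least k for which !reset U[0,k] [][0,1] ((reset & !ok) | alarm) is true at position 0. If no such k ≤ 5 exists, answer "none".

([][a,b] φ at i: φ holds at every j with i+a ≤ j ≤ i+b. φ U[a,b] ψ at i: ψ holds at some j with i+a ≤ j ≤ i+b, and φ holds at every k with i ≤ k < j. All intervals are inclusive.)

none

Need earliest j ≥ 0 with [][0,1] ((reset & !ok) | alarm), and !reset at every k in [0,j-1].
  j=0: rhs fails.
  j=1: rhs fails.
  j=2: rhs holds but lhs fails at k=0.
  j=3: rhs holds but lhs fails at k=0.
  j=4: rhs fails.
  j=5: rhs fails.
No witness within the range → none.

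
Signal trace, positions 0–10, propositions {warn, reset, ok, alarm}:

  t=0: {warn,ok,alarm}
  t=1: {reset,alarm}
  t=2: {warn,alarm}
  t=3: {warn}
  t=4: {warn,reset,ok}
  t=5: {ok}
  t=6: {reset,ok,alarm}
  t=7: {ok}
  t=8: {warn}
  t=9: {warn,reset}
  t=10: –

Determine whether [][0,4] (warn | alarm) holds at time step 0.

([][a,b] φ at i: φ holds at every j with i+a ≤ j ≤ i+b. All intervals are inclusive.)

Holds

Check (warn | alarm) at every j in [0,4]:
  j=0: true
  j=1: true
  j=2: true
  j=3: true
  j=4: true
All positions satisfy it → formula holds.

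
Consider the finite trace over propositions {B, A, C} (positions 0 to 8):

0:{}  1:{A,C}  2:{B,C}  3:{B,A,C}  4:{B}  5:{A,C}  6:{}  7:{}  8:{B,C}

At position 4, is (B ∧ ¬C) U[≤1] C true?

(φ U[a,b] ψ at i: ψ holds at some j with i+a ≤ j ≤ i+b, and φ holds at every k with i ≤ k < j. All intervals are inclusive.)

Need some j in [4,5] with C, and (B ∧ ¬C) at every k in [4,j-1].
  j=4: C false.
  j=5: C holds; (B ∧ ¬C) holds at every k in [4,4] → satisfied.

Holds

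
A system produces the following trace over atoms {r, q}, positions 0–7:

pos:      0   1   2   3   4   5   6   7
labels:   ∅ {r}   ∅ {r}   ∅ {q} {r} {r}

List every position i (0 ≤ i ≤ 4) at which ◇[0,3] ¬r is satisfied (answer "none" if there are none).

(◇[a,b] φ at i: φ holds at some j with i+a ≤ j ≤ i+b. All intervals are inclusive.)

Evaluate at each i in [0,4]:
  i=0: ✓ (witness j=0)
  i=1: ✓ (witness j=2)
  i=2: ✓ (witness j=2)
  i=3: ✓ (witness j=4)
  i=4: ✓ (witness j=4)

0, 1, 2, 3, 4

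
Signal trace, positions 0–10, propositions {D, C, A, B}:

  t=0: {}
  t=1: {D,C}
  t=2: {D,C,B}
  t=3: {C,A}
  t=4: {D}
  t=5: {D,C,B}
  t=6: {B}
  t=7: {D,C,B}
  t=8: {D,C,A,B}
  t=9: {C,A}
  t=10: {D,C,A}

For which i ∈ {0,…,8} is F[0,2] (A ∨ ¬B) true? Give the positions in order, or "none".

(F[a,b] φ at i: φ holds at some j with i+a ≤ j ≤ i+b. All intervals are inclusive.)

Evaluate at each i in [0,8]:
  i=0: ✓ (witness j=0)
  i=1: ✓ (witness j=1)
  i=2: ✓ (witness j=3)
  i=3: ✓ (witness j=3)
  i=4: ✓ (witness j=4)
  i=5: ✗ (none in [5,7])
  i=6: ✓ (witness j=8)
  i=7: ✓ (witness j=8)
  i=8: ✓ (witness j=8)

0, 1, 2, 3, 4, 6, 7, 8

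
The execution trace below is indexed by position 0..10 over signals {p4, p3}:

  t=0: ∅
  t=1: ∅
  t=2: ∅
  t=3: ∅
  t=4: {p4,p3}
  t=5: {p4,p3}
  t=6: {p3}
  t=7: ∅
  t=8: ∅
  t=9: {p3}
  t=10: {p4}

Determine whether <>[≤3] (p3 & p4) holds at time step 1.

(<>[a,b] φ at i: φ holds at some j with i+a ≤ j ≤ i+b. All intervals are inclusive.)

True

Check (p3 & p4) at each j in [1,4]:
  j=1: false
  j=2: false
  j=3: false
  j=4: true
Found at j=4 → formula holds.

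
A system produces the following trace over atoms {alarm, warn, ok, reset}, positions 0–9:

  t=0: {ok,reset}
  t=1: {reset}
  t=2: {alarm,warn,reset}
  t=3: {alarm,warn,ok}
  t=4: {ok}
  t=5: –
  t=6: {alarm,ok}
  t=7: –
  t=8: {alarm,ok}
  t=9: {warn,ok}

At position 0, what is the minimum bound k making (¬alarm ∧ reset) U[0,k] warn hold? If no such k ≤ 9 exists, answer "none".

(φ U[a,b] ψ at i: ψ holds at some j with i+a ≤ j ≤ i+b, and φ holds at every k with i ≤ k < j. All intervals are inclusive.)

Need earliest j ≥ 0 with warn, and (¬alarm ∧ reset) at every k in [0,j-1].
  j=0: rhs fails.
  j=1: rhs fails.
  j=2: rhs holds; lhs holds on [0,1]. k = 2.

2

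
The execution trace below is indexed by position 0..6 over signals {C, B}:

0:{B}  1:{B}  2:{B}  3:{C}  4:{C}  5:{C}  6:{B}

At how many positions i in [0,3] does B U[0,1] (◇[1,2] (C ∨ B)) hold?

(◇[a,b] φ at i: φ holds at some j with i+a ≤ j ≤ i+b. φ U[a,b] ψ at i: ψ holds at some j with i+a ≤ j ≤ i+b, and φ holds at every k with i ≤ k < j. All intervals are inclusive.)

Evaluate at each i in [0,3]:
  i=0: ✓ (rhs at j=0)
  i=1: ✓ (rhs at j=1)
  i=2: ✓ (rhs at j=2)
  i=3: ✓ (rhs at j=3)
Positions where it holds: {0, 1, 2, 3} → 4.

4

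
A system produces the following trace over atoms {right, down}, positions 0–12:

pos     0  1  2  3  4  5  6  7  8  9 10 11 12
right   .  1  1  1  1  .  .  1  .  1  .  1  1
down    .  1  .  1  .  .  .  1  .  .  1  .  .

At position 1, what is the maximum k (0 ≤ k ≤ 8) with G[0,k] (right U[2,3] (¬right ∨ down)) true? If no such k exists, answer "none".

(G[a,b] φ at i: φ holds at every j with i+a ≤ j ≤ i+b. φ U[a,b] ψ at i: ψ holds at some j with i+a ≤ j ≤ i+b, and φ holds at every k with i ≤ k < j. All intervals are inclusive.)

2

(right U[2,3] (¬right ∨ down)) must hold from j=1 onward; find where it first fails.
  j=1: holds
  j=2: holds
  j=3: holds
  j=4: fails
Holds on [1,3], so largest k = 2.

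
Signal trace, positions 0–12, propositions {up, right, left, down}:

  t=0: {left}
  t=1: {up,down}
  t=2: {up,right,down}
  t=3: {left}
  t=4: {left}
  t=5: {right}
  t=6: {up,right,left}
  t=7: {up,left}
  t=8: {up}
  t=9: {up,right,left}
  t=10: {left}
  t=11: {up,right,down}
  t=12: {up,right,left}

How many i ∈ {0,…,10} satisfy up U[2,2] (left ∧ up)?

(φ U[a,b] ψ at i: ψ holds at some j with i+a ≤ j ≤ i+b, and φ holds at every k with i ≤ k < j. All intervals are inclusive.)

1

Evaluate at each i in [0,10]:
  i=0: ✗ (no rhs in [2,2])
  i=1: ✗ (no rhs in [3,3])
  i=2: ✗ (no rhs in [4,4])
  i=3: ✗ (no rhs in [5,5])
  i=4: ✗ (lhs fails at k=4 before rhs at j=6)
  i=5: ✗ (lhs fails at k=5 before rhs at j=7)
  i=6: ✗ (no rhs in [8,8])
  i=7: ✓ (rhs at j=9; lhs holds on [7,8])
  i=8: ✗ (no rhs in [10,10])
  i=9: ✗ (no rhs in [11,11])
  i=10: ✗ (lhs fails at k=10 before rhs at j=12)
Positions where it holds: {7} → 1.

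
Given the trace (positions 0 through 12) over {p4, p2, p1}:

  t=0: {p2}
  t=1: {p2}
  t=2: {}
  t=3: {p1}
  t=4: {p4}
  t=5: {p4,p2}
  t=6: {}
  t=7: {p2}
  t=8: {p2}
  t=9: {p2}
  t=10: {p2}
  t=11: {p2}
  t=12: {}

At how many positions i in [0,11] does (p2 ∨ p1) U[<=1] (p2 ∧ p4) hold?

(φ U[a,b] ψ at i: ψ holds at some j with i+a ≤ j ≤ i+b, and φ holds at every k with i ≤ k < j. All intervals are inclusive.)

Evaluate at each i in [0,11]:
  i=0: ✗ (no rhs in [0,1])
  i=1: ✗ (no rhs in [1,2])
  i=2: ✗ (no rhs in [2,3])
  i=3: ✗ (no rhs in [3,4])
  i=4: ✗ (lhs fails at k=4 before rhs at j=5)
  i=5: ✓ (rhs at j=5)
  i=6: ✗ (no rhs in [6,7])
  i=7: ✗ (no rhs in [7,8])
  i=8: ✗ (no rhs in [8,9])
  i=9: ✗ (no rhs in [9,10])
  i=10: ✗ (no rhs in [10,11])
  i=11: ✗ (no rhs in [11,12])
Positions where it holds: {5} → 1.

1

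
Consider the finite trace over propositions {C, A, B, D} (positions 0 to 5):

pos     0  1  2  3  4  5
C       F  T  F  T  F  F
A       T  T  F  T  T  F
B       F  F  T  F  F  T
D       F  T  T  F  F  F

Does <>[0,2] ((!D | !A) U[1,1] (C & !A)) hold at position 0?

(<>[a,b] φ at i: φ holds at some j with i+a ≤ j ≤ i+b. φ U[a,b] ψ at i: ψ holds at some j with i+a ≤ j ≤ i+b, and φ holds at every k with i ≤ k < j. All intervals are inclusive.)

Check ((!D | !A) U[1,1] (C & !A)) at each j in [0,2]:
  j=0: fails
  j=1: fails
  j=2: fails
No position in the window satisfies it → formula fails.

No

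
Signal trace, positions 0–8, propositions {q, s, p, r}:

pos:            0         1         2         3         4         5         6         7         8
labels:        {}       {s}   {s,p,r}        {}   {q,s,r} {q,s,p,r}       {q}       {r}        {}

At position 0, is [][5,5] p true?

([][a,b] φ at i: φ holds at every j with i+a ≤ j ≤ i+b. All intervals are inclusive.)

True

Check p at every j in [5,5]:
  j=5: true
All positions satisfy it → formula holds.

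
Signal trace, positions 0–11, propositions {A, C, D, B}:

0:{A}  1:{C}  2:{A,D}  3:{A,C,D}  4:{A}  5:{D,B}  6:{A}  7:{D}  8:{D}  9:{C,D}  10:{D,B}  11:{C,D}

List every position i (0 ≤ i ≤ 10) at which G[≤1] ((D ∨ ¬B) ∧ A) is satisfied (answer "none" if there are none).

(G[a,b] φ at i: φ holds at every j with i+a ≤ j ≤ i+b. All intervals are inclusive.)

Evaluate at each i in [0,10]:
  i=0: ✗ (fails at j=1)
  i=1: ✗ (fails at j=1)
  i=2: ✓ (all of [2,3])
  i=3: ✓ (all of [3,4])
  i=4: ✗ (fails at j=5)
  i=5: ✗ (fails at j=5)
  i=6: ✗ (fails at j=7)
  i=7: ✗ (fails at j=7)
  i=8: ✗ (fails at j=8)
  i=9: ✗ (fails at j=9)
  i=10: ✗ (fails at j=10)

2, 3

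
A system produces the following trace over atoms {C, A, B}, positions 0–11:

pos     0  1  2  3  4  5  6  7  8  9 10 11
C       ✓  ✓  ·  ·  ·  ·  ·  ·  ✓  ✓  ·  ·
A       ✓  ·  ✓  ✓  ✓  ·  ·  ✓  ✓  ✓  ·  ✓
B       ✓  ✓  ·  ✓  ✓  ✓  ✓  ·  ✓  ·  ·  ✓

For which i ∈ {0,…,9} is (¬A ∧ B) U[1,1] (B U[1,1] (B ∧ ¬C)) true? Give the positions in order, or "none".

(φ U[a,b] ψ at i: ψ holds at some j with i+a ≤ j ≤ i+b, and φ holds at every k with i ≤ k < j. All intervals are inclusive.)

Evaluate at each i in [0,9]:
  i=0: ✗ (no rhs in [1,1])
  i=1: ✗ (no rhs in [2,2])
  i=2: ✗ (lhs fails at k=2 before rhs at j=3)
  i=3: ✗ (lhs fails at k=3 before rhs at j=4)
  i=4: ✗ (lhs fails at k=4 before rhs at j=5)
  i=5: ✗ (no rhs in [6,6])
  i=6: ✗ (no rhs in [7,7])
  i=7: ✗ (no rhs in [8,8])
  i=8: ✗ (no rhs in [9,9])
  i=9: ✗ (no rhs in [10,10])

none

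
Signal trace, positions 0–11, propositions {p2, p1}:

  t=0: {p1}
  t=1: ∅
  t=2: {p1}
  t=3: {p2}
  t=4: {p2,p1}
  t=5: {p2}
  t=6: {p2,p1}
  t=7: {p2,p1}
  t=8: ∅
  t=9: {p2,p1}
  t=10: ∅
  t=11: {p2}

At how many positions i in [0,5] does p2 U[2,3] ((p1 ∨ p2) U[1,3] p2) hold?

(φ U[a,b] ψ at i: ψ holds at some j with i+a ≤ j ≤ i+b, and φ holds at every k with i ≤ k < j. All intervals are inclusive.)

2

Evaluate at each i in [0,5]:
  i=0: ✗ (lhs fails at k=0 before rhs at j=2)
  i=1: ✗ (lhs fails at k=1 before rhs at j=3)
  i=2: ✗ (lhs fails at k=2 before rhs at j=4)
  i=3: ✓ (rhs at j=5; lhs holds on [3,4])
  i=4: ✓ (rhs at j=6; lhs holds on [4,5])
  i=5: ✗ (no rhs in [7,8])
Positions where it holds: {3, 4} → 2.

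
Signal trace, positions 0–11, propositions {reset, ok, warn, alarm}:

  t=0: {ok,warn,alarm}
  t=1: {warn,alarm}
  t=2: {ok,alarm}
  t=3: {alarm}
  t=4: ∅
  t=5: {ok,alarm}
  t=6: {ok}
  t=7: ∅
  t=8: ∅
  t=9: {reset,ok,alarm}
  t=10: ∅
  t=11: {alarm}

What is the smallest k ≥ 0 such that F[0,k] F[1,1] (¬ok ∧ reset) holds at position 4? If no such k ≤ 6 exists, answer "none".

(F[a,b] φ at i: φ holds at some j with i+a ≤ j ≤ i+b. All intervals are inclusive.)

none

Scan j = 4,5,… for F[1,1] (¬ok ∧ reset):
  j=4: fails
  j=5: fails
  j=6: fails
  j=7: fails
  j=8: fails
  j=9: fails
  j=10: fails
No j in [4,10] satisfies it → none.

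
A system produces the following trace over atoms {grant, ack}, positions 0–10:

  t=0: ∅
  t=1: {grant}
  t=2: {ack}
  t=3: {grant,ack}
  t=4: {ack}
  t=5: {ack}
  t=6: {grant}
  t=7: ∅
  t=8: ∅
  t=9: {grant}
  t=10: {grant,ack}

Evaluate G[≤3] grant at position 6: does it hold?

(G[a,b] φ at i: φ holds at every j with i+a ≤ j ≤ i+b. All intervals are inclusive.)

Check grant at every j in [6,9]:
  j=6: true
  j=7: false
  j=8: false
  j=9: true
Fails at j=7 → formula fails.

Does not hold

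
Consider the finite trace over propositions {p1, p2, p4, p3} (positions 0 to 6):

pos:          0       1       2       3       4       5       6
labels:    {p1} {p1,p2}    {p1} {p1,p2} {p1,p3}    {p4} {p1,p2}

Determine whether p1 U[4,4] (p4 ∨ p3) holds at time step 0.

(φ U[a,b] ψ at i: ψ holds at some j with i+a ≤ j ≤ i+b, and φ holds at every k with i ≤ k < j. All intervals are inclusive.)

Holds

Need some j in [4,4] with (p4 ∨ p3), and p1 at every k in [0,j-1].
  j=4: (p4 ∨ p3) holds; p1 holds at every k in [0,3] → satisfied.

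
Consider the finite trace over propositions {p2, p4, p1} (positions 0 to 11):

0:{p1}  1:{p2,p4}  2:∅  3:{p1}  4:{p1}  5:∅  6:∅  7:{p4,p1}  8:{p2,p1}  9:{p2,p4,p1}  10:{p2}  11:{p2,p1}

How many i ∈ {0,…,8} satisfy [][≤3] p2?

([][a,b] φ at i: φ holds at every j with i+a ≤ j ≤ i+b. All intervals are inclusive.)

Evaluate at each i in [0,8]:
  i=0: ✗ (fails at j=0)
  i=1: ✗ (fails at j=2)
  i=2: ✗ (fails at j=2)
  i=3: ✗ (fails at j=3)
  i=4: ✗ (fails at j=4)
  i=5: ✗ (fails at j=5)
  i=6: ✗ (fails at j=6)
  i=7: ✗ (fails at j=7)
  i=8: ✓ (all of [8,11])
Positions where it holds: {8} → 1.

1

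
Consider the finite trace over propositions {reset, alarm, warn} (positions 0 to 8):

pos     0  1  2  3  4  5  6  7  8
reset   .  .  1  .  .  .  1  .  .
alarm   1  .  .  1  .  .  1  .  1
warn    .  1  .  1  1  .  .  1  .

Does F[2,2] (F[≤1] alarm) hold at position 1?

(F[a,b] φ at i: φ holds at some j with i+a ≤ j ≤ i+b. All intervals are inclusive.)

Holds

Check F[≤1] alarm at each j in [3,3]:
  j=3: holds (witness at 3)
Found at j=3 → formula holds.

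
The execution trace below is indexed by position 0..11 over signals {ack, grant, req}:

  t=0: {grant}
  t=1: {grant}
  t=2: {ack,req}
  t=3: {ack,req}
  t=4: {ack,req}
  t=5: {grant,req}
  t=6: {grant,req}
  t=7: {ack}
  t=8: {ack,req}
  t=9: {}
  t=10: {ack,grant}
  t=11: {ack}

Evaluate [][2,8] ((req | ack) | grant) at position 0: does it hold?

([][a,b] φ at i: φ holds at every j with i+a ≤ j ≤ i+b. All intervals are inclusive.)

Holds

Check ((req | ack) | grant) at every j in [2,8]:
  j=2: true
  j=3: true
  j=4: true
  j=5: true
  j=6: true
  j=7: true
  j=8: true
All positions satisfy it → formula holds.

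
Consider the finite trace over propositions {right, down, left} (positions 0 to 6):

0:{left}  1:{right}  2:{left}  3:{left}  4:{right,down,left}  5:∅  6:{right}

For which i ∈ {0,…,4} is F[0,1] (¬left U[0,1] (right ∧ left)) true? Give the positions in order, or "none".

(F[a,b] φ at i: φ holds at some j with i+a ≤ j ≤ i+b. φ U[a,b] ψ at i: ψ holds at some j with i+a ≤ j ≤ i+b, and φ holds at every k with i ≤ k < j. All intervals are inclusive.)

Evaluate at each i in [0,4]:
  i=0: ✗ (none in [0,1])
  i=1: ✗ (none in [1,2])
  i=2: ✗ (none in [2,3])
  i=3: ✓ (witness j=4)
  i=4: ✓ (witness j=4)

3, 4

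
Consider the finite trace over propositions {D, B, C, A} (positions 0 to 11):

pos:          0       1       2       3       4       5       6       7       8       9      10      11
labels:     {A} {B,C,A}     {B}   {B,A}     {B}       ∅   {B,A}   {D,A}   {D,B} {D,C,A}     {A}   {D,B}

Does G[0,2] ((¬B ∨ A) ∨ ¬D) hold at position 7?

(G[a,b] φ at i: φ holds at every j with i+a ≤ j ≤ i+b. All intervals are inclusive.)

False

Check ((¬B ∨ A) ∨ ¬D) at every j in [7,9]:
  j=7: true
  j=8: false
  j=9: true
Fails at j=8 → formula fails.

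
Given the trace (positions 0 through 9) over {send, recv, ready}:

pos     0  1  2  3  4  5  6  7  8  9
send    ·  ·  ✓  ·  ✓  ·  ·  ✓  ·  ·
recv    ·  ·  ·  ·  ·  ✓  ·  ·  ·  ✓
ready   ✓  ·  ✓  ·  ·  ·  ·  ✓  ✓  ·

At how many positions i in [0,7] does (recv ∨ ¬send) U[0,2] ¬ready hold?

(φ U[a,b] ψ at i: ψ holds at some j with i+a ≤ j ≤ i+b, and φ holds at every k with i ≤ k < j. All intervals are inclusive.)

Evaluate at each i in [0,7]:
  i=0: ✓ (rhs at j=1; lhs holds on [0,0])
  i=1: ✓ (rhs at j=1)
  i=2: ✗ (lhs fails at k=2 before rhs at j=3)
  i=3: ✓ (rhs at j=3)
  i=4: ✓ (rhs at j=4)
  i=5: ✓ (rhs at j=5)
  i=6: ✓ (rhs at j=6)
  i=7: ✗ (lhs fails at k=7 before rhs at j=9)
Positions where it holds: {0, 1, 3, 4, 5, 6} → 6.

6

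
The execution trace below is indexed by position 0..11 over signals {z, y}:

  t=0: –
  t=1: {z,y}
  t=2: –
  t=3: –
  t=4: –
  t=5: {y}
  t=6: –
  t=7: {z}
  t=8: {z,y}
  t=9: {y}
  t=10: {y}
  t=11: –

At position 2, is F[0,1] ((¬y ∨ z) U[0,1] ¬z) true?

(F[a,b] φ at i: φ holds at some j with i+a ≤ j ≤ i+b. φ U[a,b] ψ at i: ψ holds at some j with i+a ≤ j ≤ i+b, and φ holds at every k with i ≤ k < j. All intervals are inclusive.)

Holds

Check ((¬y ∨ z) U[0,1] ¬z) at each j in [2,3]:
  j=2: holds
  j=3: holds
Found at j=2 → formula holds.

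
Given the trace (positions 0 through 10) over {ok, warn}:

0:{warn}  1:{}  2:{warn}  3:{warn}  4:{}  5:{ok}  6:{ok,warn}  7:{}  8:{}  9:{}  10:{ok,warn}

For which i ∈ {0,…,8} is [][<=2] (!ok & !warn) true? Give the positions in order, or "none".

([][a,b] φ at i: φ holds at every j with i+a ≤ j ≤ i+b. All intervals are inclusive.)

Evaluate at each i in [0,8]:
  i=0: ✗ (fails at j=0)
  i=1: ✗ (fails at j=2)
  i=2: ✗ (fails at j=2)
  i=3: ✗ (fails at j=3)
  i=4: ✗ (fails at j=5)
  i=5: ✗ (fails at j=5)
  i=6: ✗ (fails at j=6)
  i=7: ✓ (all of [7,9])
  i=8: ✗ (fails at j=10)

7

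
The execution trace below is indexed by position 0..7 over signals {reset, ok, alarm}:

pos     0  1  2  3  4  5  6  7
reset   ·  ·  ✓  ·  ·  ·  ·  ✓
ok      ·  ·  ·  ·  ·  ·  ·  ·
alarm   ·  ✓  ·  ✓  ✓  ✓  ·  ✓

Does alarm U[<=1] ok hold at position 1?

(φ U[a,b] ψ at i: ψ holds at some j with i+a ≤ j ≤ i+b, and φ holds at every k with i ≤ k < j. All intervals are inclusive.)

Need some j in [1,2] with ok, and alarm at every k in [1,j-1].
  j=1: ok false.
  j=2: ok false.
No j in the window works → until fails.

No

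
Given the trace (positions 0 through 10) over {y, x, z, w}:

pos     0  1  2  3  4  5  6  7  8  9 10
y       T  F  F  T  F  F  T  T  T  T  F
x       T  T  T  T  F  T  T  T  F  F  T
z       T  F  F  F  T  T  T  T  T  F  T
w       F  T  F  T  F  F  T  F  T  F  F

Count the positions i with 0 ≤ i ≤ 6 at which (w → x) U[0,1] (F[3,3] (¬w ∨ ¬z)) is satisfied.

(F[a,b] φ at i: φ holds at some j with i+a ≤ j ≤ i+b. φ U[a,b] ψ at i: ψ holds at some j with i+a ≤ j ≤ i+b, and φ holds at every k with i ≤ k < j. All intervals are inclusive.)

Evaluate at each i in [0,6]:
  i=0: ✓ (rhs at j=0)
  i=1: ✓ (rhs at j=1)
  i=2: ✓ (rhs at j=2)
  i=3: ✓ (rhs at j=4; lhs holds on [3,3])
  i=4: ✓ (rhs at j=4)
  i=5: ✓ (rhs at j=6; lhs holds on [5,5])
  i=6: ✓ (rhs at j=6)
Positions where it holds: {0, 1, 2, 3, 4, 5, 6} → 7.

7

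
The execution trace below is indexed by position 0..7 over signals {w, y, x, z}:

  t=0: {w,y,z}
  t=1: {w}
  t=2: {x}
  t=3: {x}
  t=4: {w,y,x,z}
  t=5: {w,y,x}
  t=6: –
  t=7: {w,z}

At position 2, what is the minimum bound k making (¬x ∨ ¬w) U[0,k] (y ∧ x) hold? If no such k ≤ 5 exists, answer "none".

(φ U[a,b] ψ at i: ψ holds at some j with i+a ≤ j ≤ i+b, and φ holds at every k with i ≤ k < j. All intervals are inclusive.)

Need earliest j ≥ 2 with (y ∧ x), and (¬x ∨ ¬w) at every k in [2,j-1].
  j=2: rhs fails.
  j=3: rhs fails.
  j=4: rhs holds; lhs holds on [2,3]. k = 2.

2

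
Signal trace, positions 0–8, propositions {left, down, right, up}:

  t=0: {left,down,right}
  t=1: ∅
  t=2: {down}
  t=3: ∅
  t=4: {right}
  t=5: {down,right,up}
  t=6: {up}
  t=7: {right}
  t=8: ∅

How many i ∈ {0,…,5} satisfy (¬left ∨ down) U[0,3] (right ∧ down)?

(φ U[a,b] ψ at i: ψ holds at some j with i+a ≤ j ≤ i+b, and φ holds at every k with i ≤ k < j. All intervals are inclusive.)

Evaluate at each i in [0,5]:
  i=0: ✓ (rhs at j=0)
  i=1: ✗ (no rhs in [1,4])
  i=2: ✓ (rhs at j=5; lhs holds on [2,4])
  i=3: ✓ (rhs at j=5; lhs holds on [3,4])
  i=4: ✓ (rhs at j=5; lhs holds on [4,4])
  i=5: ✓ (rhs at j=5)
Positions where it holds: {0, 2, 3, 4, 5} → 5.

5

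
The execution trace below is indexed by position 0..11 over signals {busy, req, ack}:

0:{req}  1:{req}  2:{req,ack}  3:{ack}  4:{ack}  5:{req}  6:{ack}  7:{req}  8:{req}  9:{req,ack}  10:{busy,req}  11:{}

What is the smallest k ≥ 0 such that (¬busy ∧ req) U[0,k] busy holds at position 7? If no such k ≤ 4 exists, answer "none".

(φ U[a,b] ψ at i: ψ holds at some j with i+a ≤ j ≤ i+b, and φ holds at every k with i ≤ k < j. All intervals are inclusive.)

Need earliest j ≥ 7 with busy, and (¬busy ∧ req) at every k in [7,j-1].
  j=7: rhs fails.
  j=8: rhs fails.
  j=9: rhs fails.
  j=10: rhs holds; lhs holds on [7,9]. k = 3.

3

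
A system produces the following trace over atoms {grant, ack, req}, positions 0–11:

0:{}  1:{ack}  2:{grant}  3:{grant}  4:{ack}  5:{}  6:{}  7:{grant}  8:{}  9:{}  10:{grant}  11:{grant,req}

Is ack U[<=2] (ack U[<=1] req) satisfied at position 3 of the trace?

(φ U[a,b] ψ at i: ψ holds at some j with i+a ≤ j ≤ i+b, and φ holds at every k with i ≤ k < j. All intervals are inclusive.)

Need some j in [3,5] with (ack U[<=1] req), and ack at every k in [3,j-1].
  j=3: (ack U[<=1] req) — fails.
  j=4: (ack U[<=1] req) — fails.
  j=5: (ack U[<=1] req) — fails.
No j in the window works → until fails.

False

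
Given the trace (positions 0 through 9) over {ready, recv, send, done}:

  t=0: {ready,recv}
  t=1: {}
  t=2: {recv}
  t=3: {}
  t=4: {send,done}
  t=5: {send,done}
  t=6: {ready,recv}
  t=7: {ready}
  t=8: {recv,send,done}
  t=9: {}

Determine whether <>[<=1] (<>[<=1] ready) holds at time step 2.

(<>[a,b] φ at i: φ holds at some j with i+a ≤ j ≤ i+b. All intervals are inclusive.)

Check <>[<=1] ready at each j in [2,3]:
  j=2: fails (none in [2,3])
  j=3: fails (none in [3,4])
No position in the window satisfies it → formula fails.

No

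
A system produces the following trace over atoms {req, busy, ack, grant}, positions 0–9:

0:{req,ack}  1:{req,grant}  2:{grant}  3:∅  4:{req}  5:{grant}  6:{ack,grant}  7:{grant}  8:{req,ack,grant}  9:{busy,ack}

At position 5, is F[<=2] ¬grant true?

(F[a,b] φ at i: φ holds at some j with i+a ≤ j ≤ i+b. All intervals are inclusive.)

No

Check ¬grant at each j in [5,7]:
  j=5: false
  j=6: false
  j=7: false
No position in the window satisfies it → formula fails.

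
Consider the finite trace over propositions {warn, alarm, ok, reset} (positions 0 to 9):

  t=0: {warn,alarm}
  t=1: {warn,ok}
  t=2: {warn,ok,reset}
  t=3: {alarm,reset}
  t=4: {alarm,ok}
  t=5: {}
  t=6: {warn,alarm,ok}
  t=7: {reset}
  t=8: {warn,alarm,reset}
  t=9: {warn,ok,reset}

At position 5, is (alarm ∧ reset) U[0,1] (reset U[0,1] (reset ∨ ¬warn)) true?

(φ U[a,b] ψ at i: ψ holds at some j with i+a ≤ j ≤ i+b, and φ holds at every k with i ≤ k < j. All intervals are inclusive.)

Holds

Need some j in [5,6] with (reset U[0,1] (reset ∨ ¬warn)), and (alarm ∧ reset) at every k in [5,j-1].
  j=5: (reset U[0,1] (reset ∨ ¬warn)) holds; no prefix to check → satisfied.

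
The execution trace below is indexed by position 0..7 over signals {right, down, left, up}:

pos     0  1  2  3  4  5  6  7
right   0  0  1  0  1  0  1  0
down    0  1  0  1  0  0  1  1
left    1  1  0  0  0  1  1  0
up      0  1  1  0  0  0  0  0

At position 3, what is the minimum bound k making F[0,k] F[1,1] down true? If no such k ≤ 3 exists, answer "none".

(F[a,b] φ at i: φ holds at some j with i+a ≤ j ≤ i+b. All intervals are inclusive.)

2

Scan j = 3,4,… for F[1,1] down:
  j=3: fails
  j=4: fails
  j=5: holds
First hit at j=5, so smallest k = 5-3 = 2.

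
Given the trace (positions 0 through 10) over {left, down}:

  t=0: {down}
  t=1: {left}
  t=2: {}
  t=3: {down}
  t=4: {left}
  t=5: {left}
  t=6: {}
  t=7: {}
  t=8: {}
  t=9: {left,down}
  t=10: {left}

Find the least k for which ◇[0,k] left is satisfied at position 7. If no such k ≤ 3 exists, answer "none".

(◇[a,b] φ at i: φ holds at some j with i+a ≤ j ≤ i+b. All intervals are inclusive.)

Scan j = 7,8,… for left:
  j=7: fails
  j=8: fails
  j=9: holds
First hit at j=9, so smallest k = 9-7 = 2.

2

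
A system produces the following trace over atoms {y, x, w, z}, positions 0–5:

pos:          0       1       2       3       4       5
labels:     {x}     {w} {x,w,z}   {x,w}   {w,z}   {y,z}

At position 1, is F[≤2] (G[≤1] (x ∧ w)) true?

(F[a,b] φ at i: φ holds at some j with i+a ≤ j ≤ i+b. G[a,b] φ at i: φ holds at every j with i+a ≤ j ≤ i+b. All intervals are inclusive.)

Check G[≤1] (x ∧ w) at each j in [1,3]:
  j=1: fails at 1
  j=2: holds on [2,3]
  j=3: fails at 4
Found at j=2 → formula holds.

Holds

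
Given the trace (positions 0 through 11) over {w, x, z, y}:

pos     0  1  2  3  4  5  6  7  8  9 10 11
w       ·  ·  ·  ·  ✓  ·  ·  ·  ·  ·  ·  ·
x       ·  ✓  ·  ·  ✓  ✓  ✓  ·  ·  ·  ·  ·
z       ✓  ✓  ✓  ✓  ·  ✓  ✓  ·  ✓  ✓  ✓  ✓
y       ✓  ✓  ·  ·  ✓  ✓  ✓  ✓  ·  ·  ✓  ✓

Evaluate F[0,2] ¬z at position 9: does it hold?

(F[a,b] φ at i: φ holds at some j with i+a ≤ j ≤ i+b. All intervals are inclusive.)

Check ¬z at each j in [9,11]:
  j=9: false
  j=10: false
  j=11: false
No position in the window satisfies it → formula fails.

Does not hold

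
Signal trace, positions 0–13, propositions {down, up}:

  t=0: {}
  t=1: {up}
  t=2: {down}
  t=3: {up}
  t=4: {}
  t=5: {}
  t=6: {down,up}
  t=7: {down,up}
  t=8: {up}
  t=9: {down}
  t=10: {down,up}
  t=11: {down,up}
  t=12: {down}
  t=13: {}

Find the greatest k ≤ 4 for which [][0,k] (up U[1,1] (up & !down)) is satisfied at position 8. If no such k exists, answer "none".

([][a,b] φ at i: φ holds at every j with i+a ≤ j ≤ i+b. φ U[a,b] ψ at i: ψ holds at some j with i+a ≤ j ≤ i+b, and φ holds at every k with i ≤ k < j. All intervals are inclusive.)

(up U[1,1] (up & !down)) must hold from j=8 onward; find where it first fails.
  j=8: fails → no k works.

none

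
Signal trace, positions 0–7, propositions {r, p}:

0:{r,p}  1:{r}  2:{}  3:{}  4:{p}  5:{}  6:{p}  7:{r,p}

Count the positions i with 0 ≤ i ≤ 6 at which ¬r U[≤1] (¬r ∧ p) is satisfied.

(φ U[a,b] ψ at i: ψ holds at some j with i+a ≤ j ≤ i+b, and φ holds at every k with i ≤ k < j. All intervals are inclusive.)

4

Evaluate at each i in [0,6]:
  i=0: ✗ (no rhs in [0,1])
  i=1: ✗ (no rhs in [1,2])
  i=2: ✗ (no rhs in [2,3])
  i=3: ✓ (rhs at j=4; lhs holds on [3,3])
  i=4: ✓ (rhs at j=4)
  i=5: ✓ (rhs at j=6; lhs holds on [5,5])
  i=6: ✓ (rhs at j=6)
Positions where it holds: {3, 4, 5, 6} → 4.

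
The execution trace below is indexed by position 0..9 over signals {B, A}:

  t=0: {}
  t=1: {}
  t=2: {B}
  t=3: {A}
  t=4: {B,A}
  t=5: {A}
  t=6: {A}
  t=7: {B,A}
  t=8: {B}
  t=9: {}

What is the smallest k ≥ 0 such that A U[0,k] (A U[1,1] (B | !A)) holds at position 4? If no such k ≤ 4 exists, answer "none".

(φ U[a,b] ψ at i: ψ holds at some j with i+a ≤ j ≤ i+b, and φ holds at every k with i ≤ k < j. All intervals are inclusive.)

Need earliest j ≥ 4 with (A U[1,1] (B | !A)), and A at every k in [4,j-1].
  j=4: rhs fails.
  j=5: rhs fails.
  j=6: rhs holds; lhs holds on [4,5]. k = 2.

2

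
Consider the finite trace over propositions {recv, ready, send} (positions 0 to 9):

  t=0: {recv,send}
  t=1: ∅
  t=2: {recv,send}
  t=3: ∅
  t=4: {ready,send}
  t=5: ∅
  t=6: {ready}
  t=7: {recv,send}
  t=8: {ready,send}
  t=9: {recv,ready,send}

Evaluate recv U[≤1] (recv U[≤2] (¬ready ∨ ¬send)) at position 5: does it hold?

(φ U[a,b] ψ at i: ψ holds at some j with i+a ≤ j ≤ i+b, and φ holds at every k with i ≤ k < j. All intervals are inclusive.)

Holds

Need some j in [5,6] with (recv U[≤2] (¬ready ∨ ¬send)), and recv at every k in [5,j-1].
  j=5: (recv U[≤2] (¬ready ∨ ¬send)) holds; no prefix to check → satisfied.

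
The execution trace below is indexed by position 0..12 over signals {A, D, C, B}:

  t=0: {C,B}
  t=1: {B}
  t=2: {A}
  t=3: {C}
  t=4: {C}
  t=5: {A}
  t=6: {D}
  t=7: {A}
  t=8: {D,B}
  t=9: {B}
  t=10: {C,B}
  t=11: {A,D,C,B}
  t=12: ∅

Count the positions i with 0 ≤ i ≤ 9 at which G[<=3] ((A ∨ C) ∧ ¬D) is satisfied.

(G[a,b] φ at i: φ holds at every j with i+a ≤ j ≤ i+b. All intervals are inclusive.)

Evaluate at each i in [0,9]:
  i=0: ✗ (fails at j=1)
  i=1: ✗ (fails at j=1)
  i=2: ✓ (all of [2,5])
  i=3: ✗ (fails at j=6)
  i=4: ✗ (fails at j=6)
  i=5: ✗ (fails at j=6)
  i=6: ✗ (fails at j=6)
  i=7: ✗ (fails at j=8)
  i=8: ✗ (fails at j=8)
  i=9: ✗ (fails at j=9)
Positions where it holds: {2} → 1.

1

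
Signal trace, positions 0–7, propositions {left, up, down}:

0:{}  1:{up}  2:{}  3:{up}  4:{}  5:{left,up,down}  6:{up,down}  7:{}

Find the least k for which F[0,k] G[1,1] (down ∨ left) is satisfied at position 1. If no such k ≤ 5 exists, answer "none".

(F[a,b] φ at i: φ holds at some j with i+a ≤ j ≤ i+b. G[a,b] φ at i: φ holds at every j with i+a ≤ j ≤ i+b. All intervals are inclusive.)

Scan j = 1,2,… for G[1,1] (down ∨ left):
  j=1: fails
  j=2: fails
  j=3: fails
  j=4: holds
First hit at j=4, so smallest k = 4-1 = 3.

3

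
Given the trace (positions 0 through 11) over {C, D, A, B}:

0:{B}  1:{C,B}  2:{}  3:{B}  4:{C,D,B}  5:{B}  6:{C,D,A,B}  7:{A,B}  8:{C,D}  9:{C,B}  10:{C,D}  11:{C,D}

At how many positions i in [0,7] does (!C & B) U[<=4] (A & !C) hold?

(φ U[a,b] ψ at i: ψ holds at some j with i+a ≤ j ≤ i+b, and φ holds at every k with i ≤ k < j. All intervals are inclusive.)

Evaluate at each i in [0,7]:
  i=0: ✗ (no rhs in [0,4])
  i=1: ✗ (no rhs in [1,5])
  i=2: ✗ (no rhs in [2,6])
  i=3: ✗ (lhs fails at k=4 before rhs at j=7)
  i=4: ✗ (lhs fails at k=4 before rhs at j=7)
  i=5: ✗ (lhs fails at k=6 before rhs at j=7)
  i=6: ✗ (lhs fails at k=6 before rhs at j=7)
  i=7: ✓ (rhs at j=7)
Positions where it holds: {7} → 1.

1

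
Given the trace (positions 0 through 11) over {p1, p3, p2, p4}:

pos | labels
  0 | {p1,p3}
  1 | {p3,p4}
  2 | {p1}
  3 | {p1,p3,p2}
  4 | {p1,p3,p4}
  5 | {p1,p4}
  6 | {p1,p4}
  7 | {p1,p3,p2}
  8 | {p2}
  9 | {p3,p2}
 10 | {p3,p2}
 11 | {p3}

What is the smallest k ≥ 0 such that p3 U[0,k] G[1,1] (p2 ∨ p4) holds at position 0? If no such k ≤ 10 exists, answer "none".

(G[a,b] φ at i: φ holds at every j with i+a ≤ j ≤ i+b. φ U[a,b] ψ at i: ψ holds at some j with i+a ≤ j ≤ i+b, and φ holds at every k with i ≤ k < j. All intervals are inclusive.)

0

Need earliest j ≥ 0 with G[1,1] (p2 ∨ p4), and p3 at every k in [0,j-1].
  j=0: rhs holds (empty prefix). k = 0.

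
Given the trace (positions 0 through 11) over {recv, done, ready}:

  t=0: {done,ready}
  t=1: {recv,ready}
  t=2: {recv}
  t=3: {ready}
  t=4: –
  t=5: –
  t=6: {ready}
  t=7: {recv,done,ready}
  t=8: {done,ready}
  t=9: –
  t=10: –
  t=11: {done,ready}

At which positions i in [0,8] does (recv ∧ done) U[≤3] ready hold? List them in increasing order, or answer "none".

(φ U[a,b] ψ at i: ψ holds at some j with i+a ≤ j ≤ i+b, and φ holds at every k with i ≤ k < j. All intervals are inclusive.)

Evaluate at each i in [0,8]:
  i=0: ✓ (rhs at j=0)
  i=1: ✓ (rhs at j=1)
  i=2: ✗ (lhs fails at k=2 before rhs at j=3)
  i=3: ✓ (rhs at j=3)
  i=4: ✗ (lhs fails at k=4 before rhs at j=6)
  i=5: ✗ (lhs fails at k=5 before rhs at j=6)
  i=6: ✓ (rhs at j=6)
  i=7: ✓ (rhs at j=7)
  i=8: ✓ (rhs at j=8)

0, 1, 3, 6, 7, 8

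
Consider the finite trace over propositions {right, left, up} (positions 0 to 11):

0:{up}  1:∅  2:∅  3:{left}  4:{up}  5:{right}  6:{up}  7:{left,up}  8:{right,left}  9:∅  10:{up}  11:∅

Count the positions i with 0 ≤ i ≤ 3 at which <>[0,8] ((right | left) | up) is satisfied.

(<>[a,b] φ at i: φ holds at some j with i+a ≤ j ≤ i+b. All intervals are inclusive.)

4

Evaluate at each i in [0,3]:
  i=0: ✓ (witness j=0)
  i=1: ✓ (witness j=3)
  i=2: ✓ (witness j=3)
  i=3: ✓ (witness j=3)
Positions where it holds: {0, 1, 2, 3} → 4.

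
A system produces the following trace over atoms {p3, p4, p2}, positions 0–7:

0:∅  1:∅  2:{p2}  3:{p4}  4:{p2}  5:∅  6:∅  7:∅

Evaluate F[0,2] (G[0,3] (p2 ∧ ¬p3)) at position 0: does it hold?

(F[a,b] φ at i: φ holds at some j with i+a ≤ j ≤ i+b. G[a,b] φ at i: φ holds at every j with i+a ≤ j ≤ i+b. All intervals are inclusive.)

Check G[0,3] (p2 ∧ ¬p3) at each j in [0,2]:
  j=0: fails at 0
  j=1: fails at 1
  j=2: fails at 3
No position in the window satisfies it → formula fails.

False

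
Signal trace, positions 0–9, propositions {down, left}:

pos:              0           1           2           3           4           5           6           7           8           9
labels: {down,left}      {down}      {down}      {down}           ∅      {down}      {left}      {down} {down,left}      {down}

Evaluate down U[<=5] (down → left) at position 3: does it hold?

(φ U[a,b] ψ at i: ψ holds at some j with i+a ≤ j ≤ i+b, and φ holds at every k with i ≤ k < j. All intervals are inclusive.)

Yes

Need some j in [3,8] with (down → left), and down at every k in [3,j-1].
  j=3: (down → left) false.
  j=4: (down → left) holds; down holds at every k in [3,3] → satisfied.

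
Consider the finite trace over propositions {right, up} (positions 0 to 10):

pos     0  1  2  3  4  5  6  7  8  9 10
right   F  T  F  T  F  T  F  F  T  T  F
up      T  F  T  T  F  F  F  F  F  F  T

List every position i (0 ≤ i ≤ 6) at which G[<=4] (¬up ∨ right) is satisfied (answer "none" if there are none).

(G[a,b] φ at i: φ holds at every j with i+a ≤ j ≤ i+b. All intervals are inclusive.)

Evaluate at each i in [0,6]:
  i=0: ✗ (fails at j=0)
  i=1: ✗ (fails at j=2)
  i=2: ✗ (fails at j=2)
  i=3: ✓ (all of [3,7])
  i=4: ✓ (all of [4,8])
  i=5: ✓ (all of [5,9])
  i=6: ✗ (fails at j=10)

3, 4, 5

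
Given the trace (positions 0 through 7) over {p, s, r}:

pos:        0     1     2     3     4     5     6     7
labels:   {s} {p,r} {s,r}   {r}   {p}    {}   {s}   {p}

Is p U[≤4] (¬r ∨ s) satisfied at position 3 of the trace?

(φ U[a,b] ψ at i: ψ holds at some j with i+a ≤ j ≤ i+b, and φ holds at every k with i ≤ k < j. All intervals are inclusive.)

Need some j in [3,7] with (¬r ∨ s), and p at every k in [3,j-1].
  j=3: (¬r ∨ s) false.
  j=4: (¬r ∨ s) holds, but p fails at k=3 → not this j.
  j=5: (¬r ∨ s) holds, but p fails at k=3 → not this j.
  j=6: (¬r ∨ s) holds, but p fails at k=3 → not this j.
  j=7: (¬r ∨ s) holds, but p fails at k=3 → not this j.
No j in the window works → until fails.

No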